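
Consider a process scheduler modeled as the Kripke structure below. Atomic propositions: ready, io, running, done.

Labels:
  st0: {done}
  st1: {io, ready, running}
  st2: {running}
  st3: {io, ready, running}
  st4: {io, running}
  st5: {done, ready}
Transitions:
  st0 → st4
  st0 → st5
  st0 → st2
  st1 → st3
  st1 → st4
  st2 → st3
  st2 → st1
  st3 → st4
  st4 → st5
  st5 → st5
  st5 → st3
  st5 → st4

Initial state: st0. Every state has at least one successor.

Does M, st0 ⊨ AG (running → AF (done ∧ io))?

Does not hold

States satisfying running → AF (done ∧ io): {st0, st5}.
States satisfying AG (running → AF (done ∧ io)): ∅.
st1 is reachable from st0 and violates running → AF (done ∧ io), so AG fails at st0.
st0 ∉ Sat(AG (running → AF (done ∧ io))).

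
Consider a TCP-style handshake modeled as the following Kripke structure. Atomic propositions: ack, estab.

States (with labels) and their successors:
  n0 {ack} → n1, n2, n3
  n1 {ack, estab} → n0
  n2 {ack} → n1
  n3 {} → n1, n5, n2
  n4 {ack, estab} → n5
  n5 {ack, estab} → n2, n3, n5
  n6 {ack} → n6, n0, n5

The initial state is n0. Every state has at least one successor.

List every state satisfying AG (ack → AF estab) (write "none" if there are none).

{n0, n1, n2, n3, n4, n5}

States satisfying ack → AF estab: {n0, n1, n2, n3, n4, n5}.
States satisfying AG (ack → AF estab): {n0, n1, n2, n3, n4, n5}.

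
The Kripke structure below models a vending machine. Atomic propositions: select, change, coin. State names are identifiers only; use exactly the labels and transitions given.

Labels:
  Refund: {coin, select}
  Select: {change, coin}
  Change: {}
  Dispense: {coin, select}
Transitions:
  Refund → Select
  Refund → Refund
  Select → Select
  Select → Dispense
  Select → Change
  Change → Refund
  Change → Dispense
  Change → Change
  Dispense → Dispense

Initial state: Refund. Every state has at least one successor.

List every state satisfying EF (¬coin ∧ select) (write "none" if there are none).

States satisfying ¬coin ∧ select: ∅.
States satisfying EF (¬coin ∧ select): ∅.

none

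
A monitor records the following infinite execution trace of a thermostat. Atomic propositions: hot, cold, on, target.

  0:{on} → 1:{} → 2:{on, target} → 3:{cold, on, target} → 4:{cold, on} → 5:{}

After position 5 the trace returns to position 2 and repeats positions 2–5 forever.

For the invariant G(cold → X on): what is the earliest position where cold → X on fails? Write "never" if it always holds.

Check cold → X on at each position in order: 0 ✓, 1 ✓, 2 ✓, 3 ✓.
At position 4 the labels are {cold, on} and the next position 5 has {}, so cold → X on is false there. This is the first violation.

4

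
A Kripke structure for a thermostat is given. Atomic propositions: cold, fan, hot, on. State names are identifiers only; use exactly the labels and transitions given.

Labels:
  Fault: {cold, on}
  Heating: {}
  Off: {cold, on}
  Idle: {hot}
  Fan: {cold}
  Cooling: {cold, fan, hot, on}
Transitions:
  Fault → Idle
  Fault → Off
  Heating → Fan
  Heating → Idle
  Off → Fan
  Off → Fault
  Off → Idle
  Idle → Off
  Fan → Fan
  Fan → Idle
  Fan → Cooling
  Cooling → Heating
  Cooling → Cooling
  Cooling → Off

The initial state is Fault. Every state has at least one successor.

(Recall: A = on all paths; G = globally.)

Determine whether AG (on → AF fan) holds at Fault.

States satisfying on → AF fan: {Heating, Idle, Fan, Cooling}.
States satisfying AG (on → AF fan): ∅.
Fault is reachable from Fault and violates on → AF fan, so AG fails at Fault.
Fault ∉ Sat(AG (on → AF fan)).

Does not hold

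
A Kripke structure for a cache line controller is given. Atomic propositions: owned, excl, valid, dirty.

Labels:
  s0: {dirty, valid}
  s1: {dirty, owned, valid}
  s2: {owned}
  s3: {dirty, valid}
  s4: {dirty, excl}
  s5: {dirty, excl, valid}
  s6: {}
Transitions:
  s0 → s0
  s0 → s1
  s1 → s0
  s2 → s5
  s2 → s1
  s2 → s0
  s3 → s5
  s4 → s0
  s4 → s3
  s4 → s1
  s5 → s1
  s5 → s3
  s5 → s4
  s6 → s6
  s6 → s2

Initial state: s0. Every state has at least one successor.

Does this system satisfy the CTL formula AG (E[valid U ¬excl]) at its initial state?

States satisfying E[valid U ¬excl]: {s0, s1, s2, s3, s5, s6}.
States satisfying AG (E[valid U ¬excl]): {s0, s1}.
Every state reachable from s0 satisfies E[valid U ¬excl].
s0 ∈ Sat(AG (E[valid U ¬excl])).

Satisfied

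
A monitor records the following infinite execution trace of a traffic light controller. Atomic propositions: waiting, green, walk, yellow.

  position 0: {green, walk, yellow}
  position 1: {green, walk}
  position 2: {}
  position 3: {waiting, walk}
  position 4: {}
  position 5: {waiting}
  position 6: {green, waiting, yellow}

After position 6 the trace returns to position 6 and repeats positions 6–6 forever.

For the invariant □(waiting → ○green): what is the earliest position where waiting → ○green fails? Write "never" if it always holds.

Check waiting → ○green at each position in order: 0 ✓, 1 ✓, 2 ✓.
At position 3 the labels are {waiting, walk} and the next position 4 has {}, so waiting → ○green is false there. This is the first violation.

3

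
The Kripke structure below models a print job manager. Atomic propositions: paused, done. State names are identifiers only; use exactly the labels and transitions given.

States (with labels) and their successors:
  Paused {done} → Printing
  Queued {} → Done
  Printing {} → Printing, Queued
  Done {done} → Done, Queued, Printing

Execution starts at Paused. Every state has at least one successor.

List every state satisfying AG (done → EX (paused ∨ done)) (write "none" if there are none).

{Queued, Printing, Done}

States satisfying done → EX (paused ∨ done): {Queued, Printing, Done}.
States satisfying AG (done → EX (paused ∨ done)): {Queued, Printing, Done}.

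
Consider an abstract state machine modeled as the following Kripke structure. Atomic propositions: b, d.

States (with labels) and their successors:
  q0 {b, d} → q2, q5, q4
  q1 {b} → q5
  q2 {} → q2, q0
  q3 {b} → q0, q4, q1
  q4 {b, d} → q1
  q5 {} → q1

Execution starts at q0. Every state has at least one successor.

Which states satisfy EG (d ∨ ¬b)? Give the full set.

States satisfying d ∨ ¬b: {q0, q2, q4, q5}.
States satisfying EG (d ∨ ¬b): {q0, q2}.

{q0, q2}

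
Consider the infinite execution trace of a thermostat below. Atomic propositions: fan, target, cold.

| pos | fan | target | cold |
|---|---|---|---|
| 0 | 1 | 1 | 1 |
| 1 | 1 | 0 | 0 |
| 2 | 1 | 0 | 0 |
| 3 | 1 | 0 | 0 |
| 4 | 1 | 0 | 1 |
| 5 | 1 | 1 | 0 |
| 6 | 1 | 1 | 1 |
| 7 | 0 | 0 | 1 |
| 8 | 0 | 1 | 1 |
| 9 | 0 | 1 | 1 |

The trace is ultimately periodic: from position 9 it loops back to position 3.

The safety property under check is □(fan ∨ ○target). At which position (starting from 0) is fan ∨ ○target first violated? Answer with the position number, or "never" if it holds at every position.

Check fan ∨ ○target at each position in order: 0 ✓, 1 ✓, 2 ✓, 3 ✓, 4 ✓, 5 ✓, 6 ✓, 7 ✓, 8 ✓.
At position 9 the labels are {cold, target} and the next position 3 has {fan}, so fan ∨ ○target is false there. This is the first violation.

9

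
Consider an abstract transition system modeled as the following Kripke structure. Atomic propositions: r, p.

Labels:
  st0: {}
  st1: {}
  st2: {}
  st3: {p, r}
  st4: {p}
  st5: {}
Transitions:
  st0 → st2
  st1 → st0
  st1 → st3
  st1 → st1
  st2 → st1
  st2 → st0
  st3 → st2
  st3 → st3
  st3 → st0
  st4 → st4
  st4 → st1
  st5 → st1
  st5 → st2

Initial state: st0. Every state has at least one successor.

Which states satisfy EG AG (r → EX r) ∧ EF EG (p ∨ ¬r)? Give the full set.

{st0, st1, st2, st3, st4, st5}

States satisfying AG (r → EX r): {st0, st1, st2, st3, st4, st5}.
States satisfying EG AG (r → EX r): {st0, st1, st2, st3, st4, st5}.
States satisfying EG (p ∨ ¬r): {st0, st1, st2, st3, st4, st5}.
States satisfying EF EG (p ∨ ¬r): {st0, st1, st2, st3, st4, st5}.
States satisfying EG AG (r → EX r) ∧ EF EG (p ∨ ¬r): {st0, st1, st2, st3, st4, st5}.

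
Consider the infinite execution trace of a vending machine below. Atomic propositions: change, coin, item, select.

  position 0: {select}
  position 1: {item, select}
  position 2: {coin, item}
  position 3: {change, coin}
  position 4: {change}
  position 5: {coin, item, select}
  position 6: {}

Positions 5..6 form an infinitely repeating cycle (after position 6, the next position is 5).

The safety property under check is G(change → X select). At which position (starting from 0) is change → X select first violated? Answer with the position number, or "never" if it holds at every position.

Check change → X select at each position in order: 0 ✓, 1 ✓, 2 ✓.
At position 3 the labels are {change, coin} and the next position 4 has {change}, so change → X select is false there. This is the first violation.

3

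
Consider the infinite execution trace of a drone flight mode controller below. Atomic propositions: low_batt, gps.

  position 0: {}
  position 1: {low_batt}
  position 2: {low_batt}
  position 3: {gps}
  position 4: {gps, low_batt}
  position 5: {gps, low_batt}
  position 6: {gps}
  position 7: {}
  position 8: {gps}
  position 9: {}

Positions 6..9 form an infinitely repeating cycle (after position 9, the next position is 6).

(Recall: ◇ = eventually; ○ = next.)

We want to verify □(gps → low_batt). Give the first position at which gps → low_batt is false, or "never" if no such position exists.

Check gps → low_batt at each position in order: 0 ✓, 1 ✓, 2 ✓.
At position 3 the labels are {gps}, so gps → low_batt is false there. This is the first violation.

3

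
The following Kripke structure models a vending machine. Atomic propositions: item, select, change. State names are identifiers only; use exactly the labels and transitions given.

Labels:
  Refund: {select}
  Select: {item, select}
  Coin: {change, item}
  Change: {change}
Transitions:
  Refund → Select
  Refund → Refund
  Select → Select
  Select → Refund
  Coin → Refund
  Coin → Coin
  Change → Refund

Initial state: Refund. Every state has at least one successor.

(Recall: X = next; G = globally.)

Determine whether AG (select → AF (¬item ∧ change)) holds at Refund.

States satisfying select → AF (¬item ∧ change): {Coin, Change}.
States satisfying AG (select → AF (¬item ∧ change)): ∅.
Refund is reachable from Refund and violates select → AF (¬item ∧ change), so AG fails at Refund.
Refund ∉ Sat(AG (select → AF (¬item ∧ change))).

Violated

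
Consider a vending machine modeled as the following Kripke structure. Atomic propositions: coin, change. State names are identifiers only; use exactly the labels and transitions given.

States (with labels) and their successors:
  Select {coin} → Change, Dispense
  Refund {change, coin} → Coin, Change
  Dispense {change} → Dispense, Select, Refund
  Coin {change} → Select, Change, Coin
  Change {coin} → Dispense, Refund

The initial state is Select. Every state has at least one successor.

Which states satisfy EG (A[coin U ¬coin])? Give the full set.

{Dispense, Coin}

States satisfying A[coin U ¬coin]: {Dispense, Coin}.
States satisfying EG (A[coin U ¬coin]): {Dispense, Coin}.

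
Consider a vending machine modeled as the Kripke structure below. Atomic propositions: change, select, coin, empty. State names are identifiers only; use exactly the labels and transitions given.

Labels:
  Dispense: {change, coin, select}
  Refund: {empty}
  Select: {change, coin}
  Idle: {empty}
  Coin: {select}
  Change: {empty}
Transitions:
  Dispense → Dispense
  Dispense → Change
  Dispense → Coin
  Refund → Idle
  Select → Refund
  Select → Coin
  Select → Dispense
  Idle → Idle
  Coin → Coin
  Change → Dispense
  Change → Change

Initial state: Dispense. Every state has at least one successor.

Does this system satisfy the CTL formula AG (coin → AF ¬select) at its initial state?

No

States satisfying coin → AF ¬select: {Refund, Select, Idle, Coin, Change}.
States satisfying AG (coin → AF ¬select): {Refund, Idle, Coin}.
Dispense is reachable from Dispense and violates coin → AF ¬select, so AG fails at Dispense.
Dispense ∉ Sat(AG (coin → AF ¬select)).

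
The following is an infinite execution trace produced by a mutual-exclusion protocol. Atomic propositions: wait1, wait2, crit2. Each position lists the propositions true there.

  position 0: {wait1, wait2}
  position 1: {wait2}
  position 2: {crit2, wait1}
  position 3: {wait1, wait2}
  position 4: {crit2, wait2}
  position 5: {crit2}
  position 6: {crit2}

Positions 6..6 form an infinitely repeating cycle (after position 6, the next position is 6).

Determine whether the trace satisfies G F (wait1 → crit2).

F (wait1 → crit2) holds at every position 0..6, and those are all positions ever visited, so G F (wait1 → crit2) holds.

Satisfied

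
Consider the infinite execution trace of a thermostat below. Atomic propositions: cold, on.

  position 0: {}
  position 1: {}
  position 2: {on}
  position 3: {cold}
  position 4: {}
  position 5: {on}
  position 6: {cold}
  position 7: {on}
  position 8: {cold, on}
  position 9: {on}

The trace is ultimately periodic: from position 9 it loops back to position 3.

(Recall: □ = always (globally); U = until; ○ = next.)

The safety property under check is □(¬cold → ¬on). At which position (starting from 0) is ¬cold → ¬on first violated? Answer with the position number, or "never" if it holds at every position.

Check ¬cold → ¬on at each position in order: 0 ✓, 1 ✓.
At position 2 the labels are {on}, so ¬cold → ¬on is false there. This is the first violation.

2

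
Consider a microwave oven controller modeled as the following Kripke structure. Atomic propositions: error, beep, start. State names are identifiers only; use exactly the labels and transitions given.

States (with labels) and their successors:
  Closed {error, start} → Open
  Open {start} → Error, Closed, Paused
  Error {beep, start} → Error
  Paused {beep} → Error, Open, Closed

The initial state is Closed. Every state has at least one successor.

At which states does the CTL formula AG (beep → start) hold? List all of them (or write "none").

States satisfying beep → start: {Closed, Open, Error}.
States satisfying AG (beep → start): {Error}.

{Error}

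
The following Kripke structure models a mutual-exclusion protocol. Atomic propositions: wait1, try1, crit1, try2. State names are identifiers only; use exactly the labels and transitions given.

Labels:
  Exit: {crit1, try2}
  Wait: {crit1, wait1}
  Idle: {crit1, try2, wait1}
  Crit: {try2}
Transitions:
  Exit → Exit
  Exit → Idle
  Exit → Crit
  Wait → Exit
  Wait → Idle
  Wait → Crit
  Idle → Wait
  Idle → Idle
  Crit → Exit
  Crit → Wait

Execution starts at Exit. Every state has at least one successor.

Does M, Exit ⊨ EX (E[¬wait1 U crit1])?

Yes

States satisfying E[¬wait1 U crit1]: {Exit, Wait, Idle, Crit}.
States satisfying EX (E[¬wait1 U crit1]): {Exit, Wait, Idle, Crit}.
Exit ∈ Sat(EX (E[¬wait1 U crit1])).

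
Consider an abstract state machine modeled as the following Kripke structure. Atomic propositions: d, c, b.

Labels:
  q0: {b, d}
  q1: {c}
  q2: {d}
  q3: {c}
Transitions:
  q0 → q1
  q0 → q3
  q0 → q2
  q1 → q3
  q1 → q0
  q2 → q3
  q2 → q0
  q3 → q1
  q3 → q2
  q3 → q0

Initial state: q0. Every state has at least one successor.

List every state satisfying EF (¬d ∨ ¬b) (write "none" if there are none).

{q0, q1, q2, q3}

States satisfying ¬d ∨ ¬b: {q1, q2, q3}.
States satisfying EF (¬d ∨ ¬b): {q0, q1, q2, q3}.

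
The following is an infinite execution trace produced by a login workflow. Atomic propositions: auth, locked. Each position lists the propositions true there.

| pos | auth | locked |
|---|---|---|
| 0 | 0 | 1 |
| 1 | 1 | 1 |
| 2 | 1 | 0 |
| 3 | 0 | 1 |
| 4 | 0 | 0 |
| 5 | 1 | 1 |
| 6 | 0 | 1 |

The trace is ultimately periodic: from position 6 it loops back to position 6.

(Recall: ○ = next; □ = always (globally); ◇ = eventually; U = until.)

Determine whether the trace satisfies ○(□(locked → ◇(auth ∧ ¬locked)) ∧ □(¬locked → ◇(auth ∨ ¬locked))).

No

The position after 0 is 1; □(locked → ◇(auth ∧ ¬locked)) ∧ □(¬locked → ◇(auth ∨ ¬locked)) is false there.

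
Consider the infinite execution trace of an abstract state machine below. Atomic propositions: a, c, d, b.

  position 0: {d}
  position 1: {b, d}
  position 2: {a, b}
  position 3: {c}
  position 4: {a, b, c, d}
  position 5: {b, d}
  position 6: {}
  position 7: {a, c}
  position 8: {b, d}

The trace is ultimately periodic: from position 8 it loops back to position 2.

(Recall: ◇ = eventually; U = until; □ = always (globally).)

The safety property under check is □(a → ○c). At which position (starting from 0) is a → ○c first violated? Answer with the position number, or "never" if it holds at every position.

Check a → ○c at each position in order: 0 ✓, 1 ✓, 2 ✓, 3 ✓.
At position 4 the labels are {a, b, c, d} and the next position 5 has {b, d}, so a → ○c is false there. This is the first violation.

4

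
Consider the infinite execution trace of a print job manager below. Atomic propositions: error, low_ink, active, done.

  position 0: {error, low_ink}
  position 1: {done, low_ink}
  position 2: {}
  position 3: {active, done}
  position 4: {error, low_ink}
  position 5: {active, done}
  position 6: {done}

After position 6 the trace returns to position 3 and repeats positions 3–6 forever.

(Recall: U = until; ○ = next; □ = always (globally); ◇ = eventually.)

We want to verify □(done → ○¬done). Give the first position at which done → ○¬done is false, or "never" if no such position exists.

Check done → ○¬done at each position in order: 0 ✓, 1 ✓, 2 ✓, 3 ✓, 4 ✓.
At position 5 the labels are {active, done} and the next position 6 has {done}, so done → ○¬done is false there. This is the first violation.

5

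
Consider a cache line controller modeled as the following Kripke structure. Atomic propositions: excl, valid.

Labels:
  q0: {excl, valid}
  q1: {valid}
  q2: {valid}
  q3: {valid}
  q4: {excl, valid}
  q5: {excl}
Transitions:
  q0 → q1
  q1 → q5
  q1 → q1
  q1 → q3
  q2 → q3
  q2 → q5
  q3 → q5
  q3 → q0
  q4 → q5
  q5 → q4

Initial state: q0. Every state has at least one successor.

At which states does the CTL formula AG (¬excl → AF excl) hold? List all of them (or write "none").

States satisfying ¬excl → AF excl: {q0, q2, q3, q4, q5}.
States satisfying AG (¬excl → AF excl): {q4, q5}.

{q4, q5}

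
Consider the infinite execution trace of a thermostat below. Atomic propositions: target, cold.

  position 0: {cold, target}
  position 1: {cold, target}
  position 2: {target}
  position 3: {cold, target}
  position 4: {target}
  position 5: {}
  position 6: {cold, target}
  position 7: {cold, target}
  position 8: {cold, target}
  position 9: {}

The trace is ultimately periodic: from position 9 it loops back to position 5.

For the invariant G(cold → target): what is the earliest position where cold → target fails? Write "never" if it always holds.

cold → target holds at every position 0..9, and those are all the positions the trace ever visits, so the invariant G(cold → target) is never violated.

never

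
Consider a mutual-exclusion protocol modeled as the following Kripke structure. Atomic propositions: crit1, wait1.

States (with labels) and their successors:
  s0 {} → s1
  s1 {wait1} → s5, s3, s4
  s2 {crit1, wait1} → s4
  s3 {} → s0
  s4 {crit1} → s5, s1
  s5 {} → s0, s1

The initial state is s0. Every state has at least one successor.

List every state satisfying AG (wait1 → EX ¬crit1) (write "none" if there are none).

States satisfying wait1 → EX ¬crit1: {s0, s1, s3, s4, s5}.
States satisfying AG (wait1 → EX ¬crit1): {s0, s1, s3, s4, s5}.

{s0, s1, s3, s4, s5}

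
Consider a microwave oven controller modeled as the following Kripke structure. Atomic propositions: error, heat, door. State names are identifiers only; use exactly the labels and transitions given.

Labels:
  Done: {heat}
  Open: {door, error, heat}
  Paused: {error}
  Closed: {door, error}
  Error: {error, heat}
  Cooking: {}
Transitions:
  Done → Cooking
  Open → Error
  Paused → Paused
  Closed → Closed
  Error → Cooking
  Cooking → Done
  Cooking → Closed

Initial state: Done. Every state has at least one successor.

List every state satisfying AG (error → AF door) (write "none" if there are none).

States satisfying error → AF door: {Done, Open, Closed, Cooking}.
States satisfying AG (error → AF door): {Done, Closed, Cooking}.

{Done, Closed, Cooking}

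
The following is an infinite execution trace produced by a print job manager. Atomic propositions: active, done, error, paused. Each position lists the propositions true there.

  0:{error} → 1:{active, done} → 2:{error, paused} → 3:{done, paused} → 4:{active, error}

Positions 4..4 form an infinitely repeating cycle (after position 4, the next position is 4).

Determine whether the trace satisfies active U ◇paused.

Walking from position 0: ◇paused first holds at position 0, and active holds at every earlier position along the way, so active U ◇paused holds.

Holds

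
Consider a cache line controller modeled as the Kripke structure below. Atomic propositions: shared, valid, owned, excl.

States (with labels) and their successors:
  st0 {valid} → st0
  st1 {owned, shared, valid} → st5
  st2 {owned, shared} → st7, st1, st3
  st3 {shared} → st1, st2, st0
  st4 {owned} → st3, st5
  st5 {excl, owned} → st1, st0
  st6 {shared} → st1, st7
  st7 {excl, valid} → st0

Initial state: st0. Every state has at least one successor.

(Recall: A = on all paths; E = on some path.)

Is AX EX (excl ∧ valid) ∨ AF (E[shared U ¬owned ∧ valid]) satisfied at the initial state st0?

Yes

States satisfying EX (excl ∧ valid): {st2, st6}.
States satisfying AX EX (excl ∧ valid): ∅.
States satisfying E[shared U ¬owned ∧ valid]: {st0, st2, st3, st6, st7}.
States satisfying AF (E[shared U ¬owned ∧ valid]): {st0, st2, st3, st6, st7}.
States satisfying AX EX (excl ∧ valid) ∨ AF (E[shared U ¬owned ∧ valid]): {st0, st2, st3, st6, st7}.
st0 ∈ Sat(AX EX (excl ∧ valid) ∨ AF (E[shared U ¬owned ∧ valid])).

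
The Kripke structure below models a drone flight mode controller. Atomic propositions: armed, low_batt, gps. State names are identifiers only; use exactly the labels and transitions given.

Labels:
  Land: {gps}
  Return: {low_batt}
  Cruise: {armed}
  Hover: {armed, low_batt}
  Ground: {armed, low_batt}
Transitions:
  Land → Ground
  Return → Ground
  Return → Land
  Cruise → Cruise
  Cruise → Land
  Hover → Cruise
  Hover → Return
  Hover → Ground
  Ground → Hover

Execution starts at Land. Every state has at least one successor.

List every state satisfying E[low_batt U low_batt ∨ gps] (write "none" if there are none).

{Land, Return, Hover, Ground}

States satisfying low_batt: {Return, Hover, Ground}.
States satisfying low_batt ∨ gps: {Land, Return, Hover, Ground}.
States satisfying E[low_batt U low_batt ∨ gps]: {Land, Return, Hover, Ground}.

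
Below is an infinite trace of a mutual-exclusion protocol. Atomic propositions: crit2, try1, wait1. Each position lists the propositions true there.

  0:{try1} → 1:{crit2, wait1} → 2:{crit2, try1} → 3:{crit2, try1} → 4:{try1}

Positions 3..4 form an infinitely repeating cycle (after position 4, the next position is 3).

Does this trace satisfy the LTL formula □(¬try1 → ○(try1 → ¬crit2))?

Does not hold

¬try1 → ○(try1 → ¬crit2) must hold at every position from 0 onward. It fails at position 1, so □(¬try1 → ○(try1 → ¬crit2)) is false.
Positions where ¬try1 holds: 1.
Check ○(try1 → ¬crit2) at each: 1→fails.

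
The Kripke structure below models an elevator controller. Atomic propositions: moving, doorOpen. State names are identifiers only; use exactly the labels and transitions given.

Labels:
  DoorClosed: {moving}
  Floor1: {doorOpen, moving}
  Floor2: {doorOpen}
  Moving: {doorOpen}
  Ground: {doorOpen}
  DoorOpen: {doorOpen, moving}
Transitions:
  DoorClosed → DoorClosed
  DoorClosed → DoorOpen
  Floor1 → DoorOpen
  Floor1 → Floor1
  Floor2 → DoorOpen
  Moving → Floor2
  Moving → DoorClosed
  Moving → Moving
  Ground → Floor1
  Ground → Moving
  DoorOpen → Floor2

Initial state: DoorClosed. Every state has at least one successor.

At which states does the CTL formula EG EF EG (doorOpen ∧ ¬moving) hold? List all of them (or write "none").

{Moving, Ground}

States satisfying EF EG (doorOpen ∧ ¬moving): {Moving, Ground}.
States satisfying EG EF EG (doorOpen ∧ ¬moving): {Moving, Ground}.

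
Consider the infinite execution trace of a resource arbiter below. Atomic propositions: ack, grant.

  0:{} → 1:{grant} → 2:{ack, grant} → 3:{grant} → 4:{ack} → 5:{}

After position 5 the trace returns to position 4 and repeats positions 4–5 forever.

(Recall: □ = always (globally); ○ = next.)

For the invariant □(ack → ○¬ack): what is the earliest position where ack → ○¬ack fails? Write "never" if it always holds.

never

ack → ○¬ack holds at every position 0..5, and those are all the positions the trace ever visits, so the invariant □(ack → ○¬ack) is never violated.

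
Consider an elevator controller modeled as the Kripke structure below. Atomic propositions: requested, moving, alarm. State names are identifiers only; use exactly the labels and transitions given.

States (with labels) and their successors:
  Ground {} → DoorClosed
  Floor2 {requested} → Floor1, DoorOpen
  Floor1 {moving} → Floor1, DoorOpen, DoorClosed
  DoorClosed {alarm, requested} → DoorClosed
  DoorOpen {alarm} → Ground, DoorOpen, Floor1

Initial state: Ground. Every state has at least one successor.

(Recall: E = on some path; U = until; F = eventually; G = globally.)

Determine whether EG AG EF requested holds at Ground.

States satisfying AG EF requested: {Ground, Floor2, Floor1, DoorClosed, DoorOpen}.
States satisfying EG AG EF requested: {Ground, Floor2, Floor1, DoorClosed, DoorOpen}.
Ground ∈ Sat(EG AG EF requested).

Satisfied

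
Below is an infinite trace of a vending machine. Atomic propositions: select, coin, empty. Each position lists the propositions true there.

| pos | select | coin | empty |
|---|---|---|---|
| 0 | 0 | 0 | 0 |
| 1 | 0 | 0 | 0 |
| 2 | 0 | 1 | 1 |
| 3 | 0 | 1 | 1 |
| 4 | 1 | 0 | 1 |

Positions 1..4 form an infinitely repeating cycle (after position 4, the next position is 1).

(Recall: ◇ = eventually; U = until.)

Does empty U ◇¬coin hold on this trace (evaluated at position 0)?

Walking from position 0: ◇¬coin first holds at position 0, and empty holds at every earlier position along the way, so empty U ◇¬coin holds.

Yes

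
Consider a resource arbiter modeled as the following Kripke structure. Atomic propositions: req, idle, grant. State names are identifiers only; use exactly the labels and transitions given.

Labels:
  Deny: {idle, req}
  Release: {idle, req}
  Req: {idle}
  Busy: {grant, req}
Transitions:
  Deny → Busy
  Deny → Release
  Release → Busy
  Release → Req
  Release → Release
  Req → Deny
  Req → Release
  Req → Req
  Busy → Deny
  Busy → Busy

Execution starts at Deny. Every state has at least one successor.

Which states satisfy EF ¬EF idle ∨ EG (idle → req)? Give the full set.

States satisfying ¬EF idle: ∅.
States satisfying EF ¬EF idle: ∅.
States satisfying idle → req: {Deny, Release, Busy}.
States satisfying EG (idle → req): {Deny, Release, Busy}.
States satisfying EF ¬EF idle ∨ EG (idle → req): {Deny, Release, Busy}.

{Deny, Release, Busy}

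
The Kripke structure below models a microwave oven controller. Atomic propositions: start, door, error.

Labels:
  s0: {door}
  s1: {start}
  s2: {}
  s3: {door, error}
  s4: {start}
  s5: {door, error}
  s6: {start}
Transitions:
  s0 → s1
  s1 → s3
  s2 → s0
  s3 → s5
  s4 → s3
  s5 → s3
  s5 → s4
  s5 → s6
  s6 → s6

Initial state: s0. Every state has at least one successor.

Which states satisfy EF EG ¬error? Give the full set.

{s0, s1, s2, s3, s4, s5, s6}

States satisfying EG ¬error: {s6}.
States satisfying EF EG ¬error: {s0, s1, s2, s3, s4, s5, s6}.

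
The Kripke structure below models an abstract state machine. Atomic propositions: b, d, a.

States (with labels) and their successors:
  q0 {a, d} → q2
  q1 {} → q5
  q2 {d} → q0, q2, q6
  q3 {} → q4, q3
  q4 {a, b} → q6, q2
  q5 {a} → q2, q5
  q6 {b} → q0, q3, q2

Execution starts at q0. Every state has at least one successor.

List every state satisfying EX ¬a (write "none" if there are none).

States satisfying ¬a: {q1, q2, q3, q6}.
States satisfying EX ¬a: {q0, q2, q3, q4, q5, q6}.

{q0, q2, q3, q4, q5, q6}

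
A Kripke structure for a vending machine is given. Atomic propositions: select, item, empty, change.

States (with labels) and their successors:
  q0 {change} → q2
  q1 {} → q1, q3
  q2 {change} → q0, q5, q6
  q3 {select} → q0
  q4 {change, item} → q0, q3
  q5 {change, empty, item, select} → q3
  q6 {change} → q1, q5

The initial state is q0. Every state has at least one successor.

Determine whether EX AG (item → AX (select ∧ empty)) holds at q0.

States satisfying AG (item → AX (select ∧ empty)): ∅.
States satisfying EX AG (item → AX (select ∧ empty)): ∅.
No suitable path/successor from q0 witnesses the formula.
q0 ∉ Sat(EX AG (item → AX (select ∧ empty))).

No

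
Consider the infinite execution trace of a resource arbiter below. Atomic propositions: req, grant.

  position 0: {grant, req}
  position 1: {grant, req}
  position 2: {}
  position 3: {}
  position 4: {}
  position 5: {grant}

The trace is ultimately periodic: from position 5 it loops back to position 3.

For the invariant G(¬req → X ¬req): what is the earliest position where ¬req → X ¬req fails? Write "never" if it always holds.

¬req → X ¬req holds at every position 0..5, and those are all the positions the trace ever visits, so the invariant G(¬req → X ¬req) is never violated.

never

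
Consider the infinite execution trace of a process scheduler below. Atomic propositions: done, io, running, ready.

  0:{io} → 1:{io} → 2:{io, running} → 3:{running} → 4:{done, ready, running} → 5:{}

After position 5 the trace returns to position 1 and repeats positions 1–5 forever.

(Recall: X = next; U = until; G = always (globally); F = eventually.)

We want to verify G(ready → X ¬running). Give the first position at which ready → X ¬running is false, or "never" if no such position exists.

ready → X ¬running holds at every position 0..5, and those are all the positions the trace ever visits, so the invariant G(ready → X ¬running) is never violated.

never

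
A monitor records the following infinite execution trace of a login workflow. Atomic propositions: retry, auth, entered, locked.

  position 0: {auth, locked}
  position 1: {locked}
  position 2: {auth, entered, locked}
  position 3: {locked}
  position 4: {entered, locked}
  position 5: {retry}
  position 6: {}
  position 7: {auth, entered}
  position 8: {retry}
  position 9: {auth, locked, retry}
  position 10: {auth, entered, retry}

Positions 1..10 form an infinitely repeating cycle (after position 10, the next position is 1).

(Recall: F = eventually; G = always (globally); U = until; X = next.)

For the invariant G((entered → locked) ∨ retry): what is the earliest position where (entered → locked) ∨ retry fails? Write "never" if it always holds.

Check (entered → locked) ∨ retry at each position in order: 0 ✓, 1 ✓, 2 ✓, 3 ✓, 4 ✓, 5 ✓, 6 ✓.
At position 7 the labels are {auth, entered}, so (entered → locked) ∨ retry is false there. This is the first violation.

7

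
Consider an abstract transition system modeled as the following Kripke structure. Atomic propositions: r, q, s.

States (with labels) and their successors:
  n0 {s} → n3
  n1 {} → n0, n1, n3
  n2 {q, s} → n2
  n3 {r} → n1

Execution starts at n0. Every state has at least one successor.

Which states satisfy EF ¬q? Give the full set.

{n0, n1, n3}

States satisfying ¬q: {n0, n1, n3}.
States satisfying EF ¬q: {n0, n1, n3}.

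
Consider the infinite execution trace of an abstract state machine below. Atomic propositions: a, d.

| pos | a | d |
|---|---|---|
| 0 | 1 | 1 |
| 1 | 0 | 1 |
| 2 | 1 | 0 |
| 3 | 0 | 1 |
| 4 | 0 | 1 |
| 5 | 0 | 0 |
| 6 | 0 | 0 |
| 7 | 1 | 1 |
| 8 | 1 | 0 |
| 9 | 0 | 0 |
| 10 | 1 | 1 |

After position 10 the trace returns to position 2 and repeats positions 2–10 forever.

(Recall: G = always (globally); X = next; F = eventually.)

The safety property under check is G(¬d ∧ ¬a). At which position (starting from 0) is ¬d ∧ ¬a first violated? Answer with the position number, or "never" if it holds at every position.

0

At position 0 the labels are {a, d}, so ¬d ∧ ¬a is false there. This is the first violation.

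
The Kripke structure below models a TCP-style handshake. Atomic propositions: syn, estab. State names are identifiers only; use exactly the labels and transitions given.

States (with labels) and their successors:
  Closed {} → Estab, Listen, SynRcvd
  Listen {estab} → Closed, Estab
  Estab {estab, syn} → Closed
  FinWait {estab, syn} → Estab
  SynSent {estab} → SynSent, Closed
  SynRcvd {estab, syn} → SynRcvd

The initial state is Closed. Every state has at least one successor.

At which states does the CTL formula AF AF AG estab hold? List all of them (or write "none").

States satisfying AF AG estab: {SynRcvd}.
States satisfying AF AF AG estab: {SynRcvd}.

{SynRcvd}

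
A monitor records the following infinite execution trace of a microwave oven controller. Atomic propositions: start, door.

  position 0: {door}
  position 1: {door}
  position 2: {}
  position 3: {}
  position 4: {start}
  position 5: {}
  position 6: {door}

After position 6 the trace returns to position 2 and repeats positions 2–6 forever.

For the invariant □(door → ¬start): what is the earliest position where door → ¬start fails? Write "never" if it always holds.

door → ¬start holds at every position 0..6, and those are all the positions the trace ever visits, so the invariant □(door → ¬start) is never violated.

never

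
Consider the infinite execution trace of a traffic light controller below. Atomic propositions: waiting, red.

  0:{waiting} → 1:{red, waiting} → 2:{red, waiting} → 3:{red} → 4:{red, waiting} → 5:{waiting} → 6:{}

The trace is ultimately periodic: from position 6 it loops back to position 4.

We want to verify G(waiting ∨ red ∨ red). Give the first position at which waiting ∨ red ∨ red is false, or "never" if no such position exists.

Check waiting ∨ red ∨ red at each position in order: 0 ✓, 1 ✓, 2 ✓, 3 ✓, 4 ✓, 5 ✓.
At position 6 the labels are {}, so waiting ∨ red ∨ red is false there. This is the first violation.

6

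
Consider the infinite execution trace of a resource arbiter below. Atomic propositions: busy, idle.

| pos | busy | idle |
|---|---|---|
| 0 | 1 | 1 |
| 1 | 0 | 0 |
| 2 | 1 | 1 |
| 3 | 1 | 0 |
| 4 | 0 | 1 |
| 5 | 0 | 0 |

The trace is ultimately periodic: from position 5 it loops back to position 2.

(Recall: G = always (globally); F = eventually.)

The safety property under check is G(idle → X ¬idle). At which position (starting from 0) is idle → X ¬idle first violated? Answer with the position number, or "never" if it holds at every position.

idle → X ¬idle holds at every position 0..5, and those are all the positions the trace ever visits, so the invariant G(idle → X ¬idle) is never violated.

never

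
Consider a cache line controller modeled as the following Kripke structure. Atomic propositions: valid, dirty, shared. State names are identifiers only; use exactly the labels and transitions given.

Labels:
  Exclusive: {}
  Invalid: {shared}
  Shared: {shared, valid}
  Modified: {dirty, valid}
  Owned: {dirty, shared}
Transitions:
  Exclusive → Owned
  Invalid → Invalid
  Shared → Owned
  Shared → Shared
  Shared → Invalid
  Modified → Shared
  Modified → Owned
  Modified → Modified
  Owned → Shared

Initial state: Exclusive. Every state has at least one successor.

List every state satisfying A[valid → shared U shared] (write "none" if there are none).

States satisfying valid → shared: {Exclusive, Invalid, Shared, Owned}.
States satisfying shared: {Invalid, Shared, Owned}.
States satisfying A[valid → shared U shared]: {Exclusive, Invalid, Shared, Owned}.

{Exclusive, Invalid, Shared, Owned}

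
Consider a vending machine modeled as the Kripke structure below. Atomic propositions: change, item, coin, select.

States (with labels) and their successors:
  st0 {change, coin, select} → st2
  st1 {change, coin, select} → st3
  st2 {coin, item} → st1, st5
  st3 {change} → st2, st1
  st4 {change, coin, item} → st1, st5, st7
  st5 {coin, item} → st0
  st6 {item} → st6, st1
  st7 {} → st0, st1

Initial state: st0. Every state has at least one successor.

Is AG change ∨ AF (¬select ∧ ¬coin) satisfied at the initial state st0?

Does not hold

States satisfying change: {st0, st1, st3, st4}.
States satisfying AG change: ∅.
States satisfying ¬select ∧ ¬coin: {st3, st6, st7}.
States satisfying AF (¬select ∧ ¬coin): {st1, st3, st6, st7}.
States satisfying AG change ∨ AF (¬select ∧ ¬coin): {st1, st3, st6, st7}.
st0 ∉ Sat(AG change ∨ AF (¬select ∧ ¬coin)).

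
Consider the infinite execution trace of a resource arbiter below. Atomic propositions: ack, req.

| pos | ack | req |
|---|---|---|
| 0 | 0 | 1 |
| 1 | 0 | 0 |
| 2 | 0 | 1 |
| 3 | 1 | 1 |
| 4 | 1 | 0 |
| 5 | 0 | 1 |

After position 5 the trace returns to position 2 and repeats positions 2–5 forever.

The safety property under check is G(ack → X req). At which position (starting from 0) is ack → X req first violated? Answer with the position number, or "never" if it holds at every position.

3

Check ack → X req at each position in order: 0 ✓, 1 ✓, 2 ✓.
At position 3 the labels are {ack, req} and the next position 4 has {ack}, so ack → X req is false there. This is the first violation.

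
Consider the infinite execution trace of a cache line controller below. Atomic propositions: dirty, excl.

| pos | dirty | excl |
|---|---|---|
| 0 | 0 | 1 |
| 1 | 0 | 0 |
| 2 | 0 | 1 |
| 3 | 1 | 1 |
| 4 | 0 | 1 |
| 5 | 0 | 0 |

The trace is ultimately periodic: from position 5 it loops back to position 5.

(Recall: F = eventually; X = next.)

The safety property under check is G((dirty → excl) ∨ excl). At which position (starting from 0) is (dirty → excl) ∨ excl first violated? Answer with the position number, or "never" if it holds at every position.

(dirty → excl) ∨ excl holds at every position 0..5, and those are all the positions the trace ever visits, so the invariant G((dirty → excl) ∨ excl) is never violated.

never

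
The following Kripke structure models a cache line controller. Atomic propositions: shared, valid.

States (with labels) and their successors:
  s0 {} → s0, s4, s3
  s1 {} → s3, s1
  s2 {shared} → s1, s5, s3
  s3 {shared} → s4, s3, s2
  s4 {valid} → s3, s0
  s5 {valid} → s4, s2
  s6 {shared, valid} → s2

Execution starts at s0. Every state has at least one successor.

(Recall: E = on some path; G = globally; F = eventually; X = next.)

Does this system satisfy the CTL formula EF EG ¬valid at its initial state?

States satisfying EG ¬valid: {s0, s1, s2, s3}.
States satisfying EF EG ¬valid: {s0, s1, s2, s3, s4, s5, s6}.
Some path from s0 reaches a state where EG ¬valid holds.
s0 ∈ Sat(EF EG ¬valid).

Yes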